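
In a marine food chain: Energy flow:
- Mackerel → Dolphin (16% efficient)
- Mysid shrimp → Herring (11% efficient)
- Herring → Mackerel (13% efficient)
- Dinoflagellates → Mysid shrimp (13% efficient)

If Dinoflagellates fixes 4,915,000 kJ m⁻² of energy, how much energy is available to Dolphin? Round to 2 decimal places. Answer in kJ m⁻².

1461.92 kJ m⁻²

Mysid shrimp: 4915000 × 0.13 = 638950 kJ m⁻²
Herring: 638950 × 0.11 = 70284.5 kJ m⁻²
Mackerel: 70284.5 × 0.13 = 9136.985 kJ m⁻²
Dolphin: 9136.985 × 0.16 = 1461.9176 kJ m⁻²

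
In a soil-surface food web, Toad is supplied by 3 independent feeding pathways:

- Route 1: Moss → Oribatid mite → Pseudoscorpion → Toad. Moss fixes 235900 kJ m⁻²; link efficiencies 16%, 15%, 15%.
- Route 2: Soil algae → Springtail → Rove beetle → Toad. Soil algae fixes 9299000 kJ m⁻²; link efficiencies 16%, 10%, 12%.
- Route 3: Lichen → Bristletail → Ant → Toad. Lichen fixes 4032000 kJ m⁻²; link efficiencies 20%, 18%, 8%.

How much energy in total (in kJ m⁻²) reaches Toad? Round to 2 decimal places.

30315.48 kJ m⁻²

Route 1: 235900 × 0.16 × 0.15 × 0.15 = 849.24 kJ m⁻²
Route 2: 9299000 × 0.16 × 0.1 × 0.12 = 17854.08 kJ m⁻²
Route 3: 4032000 × 0.2 × 0.18 × 0.08 = 11612.16 kJ m⁻²
Total at Toad: 849.24 + 17854.08 + 11612.16 = 30315.48 kJ m⁻²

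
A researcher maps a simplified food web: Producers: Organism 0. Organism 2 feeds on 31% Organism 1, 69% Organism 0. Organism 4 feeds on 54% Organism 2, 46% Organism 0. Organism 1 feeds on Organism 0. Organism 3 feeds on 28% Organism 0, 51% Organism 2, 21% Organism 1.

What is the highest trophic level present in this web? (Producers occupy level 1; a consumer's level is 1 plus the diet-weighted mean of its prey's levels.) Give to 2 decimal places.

2.88

Organism 1: 1 + 1 = 2
Organism 2: 1 + (0.31×2 + 0.69×1) = 2.31
Organism 3: 1 + (0.28×1 + 0.51×2.31 + 0.21×2) = 2.8781
Organism 4: 1 + (0.54×2.31 + 0.46×1) = 2.7074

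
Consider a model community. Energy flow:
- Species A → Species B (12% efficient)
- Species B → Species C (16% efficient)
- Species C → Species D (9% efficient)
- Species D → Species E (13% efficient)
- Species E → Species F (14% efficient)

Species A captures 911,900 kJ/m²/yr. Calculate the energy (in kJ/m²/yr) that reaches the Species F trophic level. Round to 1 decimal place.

28.7 kJ/m²/yr

Species B: 911900 × 0.12 = 109428 kJ/m²/yr
Species C: 109428 × 0.16 = 17508.48 kJ/m²/yr
Species D: 17508.48 × 0.09 = 1575.7632 kJ/m²/yr
Species E: 1575.7632 × 0.13 = 204.849216 kJ/m²/yr
Species F: 204.849216 × 0.14 = 28.67889024 kJ/m²/yr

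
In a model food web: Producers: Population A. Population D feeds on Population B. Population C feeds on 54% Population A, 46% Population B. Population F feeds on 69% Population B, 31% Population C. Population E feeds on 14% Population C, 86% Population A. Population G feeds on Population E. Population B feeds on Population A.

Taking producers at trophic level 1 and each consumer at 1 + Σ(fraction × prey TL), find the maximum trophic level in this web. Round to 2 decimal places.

3.20

Population B: 1 + 1 = 2
Population C: 1 + (0.54×1 + 0.46×2) = 2.46
Population D: 1 + 2 = 3
Population E: 1 + (0.14×2.46 + 0.86×1) = 2.2044
Population F: 1 + (0.69×2 + 0.31×2.46) = 3.1426
Population G: 1 + 2.2044 = 3.2044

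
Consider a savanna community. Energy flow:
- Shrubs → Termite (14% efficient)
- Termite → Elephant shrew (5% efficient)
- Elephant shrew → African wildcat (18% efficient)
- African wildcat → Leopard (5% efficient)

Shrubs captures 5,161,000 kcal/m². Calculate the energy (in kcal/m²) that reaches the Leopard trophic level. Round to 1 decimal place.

325.1 kcal/m²

Termite: 5161000 × 0.14 = 722540 kcal/m²
Elephant shrew: 722540 × 0.05 = 36127 kcal/m²
African wildcat: 36127 × 0.18 = 6502.86 kcal/m²
Leopard: 6502.86 × 0.05 = 325.143 kcal/m²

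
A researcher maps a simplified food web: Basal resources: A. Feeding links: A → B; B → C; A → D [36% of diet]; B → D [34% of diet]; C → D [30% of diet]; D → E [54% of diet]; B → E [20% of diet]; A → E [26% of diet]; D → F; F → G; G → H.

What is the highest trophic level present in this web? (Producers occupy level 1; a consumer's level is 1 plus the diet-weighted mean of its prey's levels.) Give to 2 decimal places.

B: 1 + 1 = 2
C: 1 + 2 = 3
D: 1 + (0.36×1 + 0.34×2 + 0.3×3) = 2.94
E: 1 + (0.54×2.94 + 0.2×2 + 0.26×1) = 3.2476
F: 1 + 2.94 = 3.94
G: 1 + 3.94 = 4.94
H: 1 + 4.94 = 5.94

5.94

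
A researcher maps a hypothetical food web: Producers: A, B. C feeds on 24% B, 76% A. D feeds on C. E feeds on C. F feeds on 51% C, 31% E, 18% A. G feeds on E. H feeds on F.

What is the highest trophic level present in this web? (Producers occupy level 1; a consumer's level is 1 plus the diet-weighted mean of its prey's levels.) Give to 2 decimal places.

C: 1 + (0.24×1 + 0.76×1) = 2
D: 1 + 2 = 3
E: 1 + 2 = 3
F: 1 + (0.51×2 + 0.31×3 + 0.18×1) = 3.13
G: 1 + 3 = 4
H: 1 + 3.13 = 4.13

4.13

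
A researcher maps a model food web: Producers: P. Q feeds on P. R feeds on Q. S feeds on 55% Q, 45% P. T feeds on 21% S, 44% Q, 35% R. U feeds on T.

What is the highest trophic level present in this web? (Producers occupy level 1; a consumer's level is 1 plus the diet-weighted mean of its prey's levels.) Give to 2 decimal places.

4.47

Q: 1 + 1 = 2
R: 1 + 2 = 3
S: 1 + (0.55×2 + 0.45×1) = 2.55
T: 1 + (0.21×2.55 + 0.44×2 + 0.35×3) = 3.4655
U: 1 + 3.4655 = 4.4655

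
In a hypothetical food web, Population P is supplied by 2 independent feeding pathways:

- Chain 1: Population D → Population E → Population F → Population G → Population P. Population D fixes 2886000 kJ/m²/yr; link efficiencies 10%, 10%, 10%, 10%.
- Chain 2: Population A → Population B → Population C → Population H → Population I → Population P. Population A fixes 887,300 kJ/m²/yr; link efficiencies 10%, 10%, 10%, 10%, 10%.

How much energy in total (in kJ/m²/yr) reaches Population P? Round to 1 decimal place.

297.5 kJ/m²/yr

Chain 1: 2886000 × 0.1 × 0.1 × 0.1 × 0.1 = 288.6 kJ/m²/yr
Chain 2: 887300 × 0.1 × 0.1 × 0.1 × 0.1 × 0.1 = 8.873 kJ/m²/yr
Total at Population P: 288.6 + 8.873 = 297.473 kJ/m²/yr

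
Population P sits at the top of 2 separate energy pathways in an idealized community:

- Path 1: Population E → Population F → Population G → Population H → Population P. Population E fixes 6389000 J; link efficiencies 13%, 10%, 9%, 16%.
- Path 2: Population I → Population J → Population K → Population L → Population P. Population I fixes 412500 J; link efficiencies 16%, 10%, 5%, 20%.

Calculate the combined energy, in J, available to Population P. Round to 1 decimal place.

Path 1: 6389000 × 0.13 × 0.1 × 0.09 × 0.16 = 1196.0208 J
Path 2: 412500 × 0.16 × 0.1 × 0.05 × 0.2 = 66 J
Total at Population P: 1196.0208 + 66 = 1262.0208 J

1262.0 J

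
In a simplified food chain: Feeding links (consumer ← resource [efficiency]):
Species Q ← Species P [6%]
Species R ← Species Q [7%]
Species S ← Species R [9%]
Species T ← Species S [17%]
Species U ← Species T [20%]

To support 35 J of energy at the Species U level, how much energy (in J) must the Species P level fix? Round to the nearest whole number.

Cumulative transfer efficiency: 0.06 × 0.07 × 0.09 × 0.17 × 0.2 = 0.000012852
Species P energy = 35 / 0.000012852 = 2723312 J

2723312 J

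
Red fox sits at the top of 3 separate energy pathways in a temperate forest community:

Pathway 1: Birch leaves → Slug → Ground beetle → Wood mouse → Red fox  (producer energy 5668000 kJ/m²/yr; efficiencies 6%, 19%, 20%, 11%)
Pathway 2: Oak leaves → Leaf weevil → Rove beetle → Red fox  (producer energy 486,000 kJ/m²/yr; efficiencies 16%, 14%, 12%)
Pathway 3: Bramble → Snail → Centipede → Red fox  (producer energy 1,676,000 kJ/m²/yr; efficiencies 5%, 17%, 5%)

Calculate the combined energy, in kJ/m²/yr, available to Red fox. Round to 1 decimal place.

Pathway 1: 5668000 × 0.06 × 0.19 × 0.2 × 0.11 = 1421.5344 kJ/m²/yr
Pathway 2: 486000 × 0.16 × 0.14 × 0.12 = 1306.368 kJ/m²/yr
Pathway 3: 1676000 × 0.05 × 0.17 × 0.05 = 712.3 kJ/m²/yr
Total at Red fox: 1421.5344 + 1306.368 + 712.3 = 3440.2024 kJ/m²/yr

3440.2 kJ/m²/yr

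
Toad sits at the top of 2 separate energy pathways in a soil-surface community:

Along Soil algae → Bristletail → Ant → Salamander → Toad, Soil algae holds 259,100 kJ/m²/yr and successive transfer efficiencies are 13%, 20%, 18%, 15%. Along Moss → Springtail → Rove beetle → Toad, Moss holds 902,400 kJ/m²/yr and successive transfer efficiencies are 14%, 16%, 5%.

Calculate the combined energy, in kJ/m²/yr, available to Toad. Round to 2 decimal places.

1192.58 kJ/m²/yr

Via Soil algae: 259100 × 0.13 × 0.2 × 0.18 × 0.15 = 181.8882 kJ/m²/yr
Via Moss: 902400 × 0.14 × 0.16 × 0.05 = 1010.688 kJ/m²/yr
Total at Toad: 181.8882 + 1010.688 = 1192.5762 kJ/m²/yr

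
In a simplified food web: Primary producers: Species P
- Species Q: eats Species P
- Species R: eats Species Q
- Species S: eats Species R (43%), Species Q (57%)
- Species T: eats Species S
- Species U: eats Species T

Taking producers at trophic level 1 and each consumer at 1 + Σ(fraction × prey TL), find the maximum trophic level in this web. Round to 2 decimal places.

Species Q: 1 + 1 = 2
Species R: 1 + 2 = 3
Species S: 1 + (0.43×3 + 0.57×2) = 3.43
Species T: 1 + 3.43 = 4.43
Species U: 1 + 4.43 = 5.43

5.43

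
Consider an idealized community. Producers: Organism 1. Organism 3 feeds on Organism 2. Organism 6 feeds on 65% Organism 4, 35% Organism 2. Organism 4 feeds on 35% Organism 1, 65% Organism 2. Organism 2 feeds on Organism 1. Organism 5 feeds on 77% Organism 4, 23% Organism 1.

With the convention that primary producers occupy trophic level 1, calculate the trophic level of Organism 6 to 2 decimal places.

3.42

Organism 2: 1 + 1 = 2
Organism 3: 1 + 2 = 3
Organism 4: 1 + (0.35×1 + 0.65×2) = 2.65
Organism 5: 1 + (0.77×2.65 + 0.23×1) = 3.2705
Organism 6: 1 + (0.65×2.65 + 0.35×2) = 3.4225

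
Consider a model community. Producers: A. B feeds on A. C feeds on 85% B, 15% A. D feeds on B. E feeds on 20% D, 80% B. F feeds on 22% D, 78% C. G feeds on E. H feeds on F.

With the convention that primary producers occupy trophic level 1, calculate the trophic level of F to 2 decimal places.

3.88

B: 1 + 1 = 2
C: 1 + (0.85×2 + 0.15×1) = 2.85
D: 1 + 2 = 3
E: 1 + (0.2×3 + 0.8×2) = 3.2
F: 1 + (0.22×3 + 0.78×2.85) = 3.883
G: 1 + 3.2 = 4.2
H: 1 + 3.883 = 4.883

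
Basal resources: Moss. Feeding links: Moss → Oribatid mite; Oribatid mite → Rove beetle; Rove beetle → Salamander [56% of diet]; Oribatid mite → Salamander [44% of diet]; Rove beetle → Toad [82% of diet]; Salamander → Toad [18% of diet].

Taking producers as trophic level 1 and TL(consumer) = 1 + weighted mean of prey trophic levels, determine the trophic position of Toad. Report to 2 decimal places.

4.10

Oribatid mite: 1 + 1 = 2
Rove beetle: 1 + 2 = 3
Salamander: 1 + (0.56×3 + 0.44×2) = 3.56
Toad: 1 + (0.82×3 + 0.18×3.56) = 4.1008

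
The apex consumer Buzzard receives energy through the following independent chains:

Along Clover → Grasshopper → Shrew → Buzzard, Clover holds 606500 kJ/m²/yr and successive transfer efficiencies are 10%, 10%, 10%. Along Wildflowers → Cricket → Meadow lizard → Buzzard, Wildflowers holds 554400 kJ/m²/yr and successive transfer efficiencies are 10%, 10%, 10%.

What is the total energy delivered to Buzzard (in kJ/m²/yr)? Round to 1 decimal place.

Via Clover: 606500 × 0.1 × 0.1 × 0.1 = 606.5 kJ/m²/yr
Via Wildflowers: 554400 × 0.1 × 0.1 × 0.1 = 554.4 kJ/m²/yr
Total at Buzzard: 606.5 + 554.4 = 1160.9 kJ/m²/yr

1160.9 kJ/m²/yr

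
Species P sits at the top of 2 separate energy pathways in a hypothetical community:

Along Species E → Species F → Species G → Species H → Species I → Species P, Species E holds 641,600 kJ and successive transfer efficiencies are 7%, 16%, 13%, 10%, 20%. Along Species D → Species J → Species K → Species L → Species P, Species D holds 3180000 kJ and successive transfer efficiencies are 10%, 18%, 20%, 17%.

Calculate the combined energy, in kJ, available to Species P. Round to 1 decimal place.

1964.8 kJ

Via Species E: 641600 × 0.07 × 0.16 × 0.13 × 0.1 × 0.2 = 18.683392 kJ
Via Species D: 3180000 × 0.1 × 0.18 × 0.2 × 0.17 = 1946.16 kJ
Total at Species P: 18.683392 + 1946.16 = 1964.843392 kJ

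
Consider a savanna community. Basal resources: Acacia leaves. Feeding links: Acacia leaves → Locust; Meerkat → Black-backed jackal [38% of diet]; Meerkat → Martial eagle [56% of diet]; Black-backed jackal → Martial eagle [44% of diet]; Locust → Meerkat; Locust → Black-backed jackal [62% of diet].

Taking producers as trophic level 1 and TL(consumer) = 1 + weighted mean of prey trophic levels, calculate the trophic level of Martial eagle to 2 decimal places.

4.17

Locust: 1 + 1 = 2
Meerkat: 1 + 2 = 3
Black-backed jackal: 1 + (0.62×2 + 0.38×3) = 3.38
Martial eagle: 1 + (0.44×3.38 + 0.56×3) = 4.1672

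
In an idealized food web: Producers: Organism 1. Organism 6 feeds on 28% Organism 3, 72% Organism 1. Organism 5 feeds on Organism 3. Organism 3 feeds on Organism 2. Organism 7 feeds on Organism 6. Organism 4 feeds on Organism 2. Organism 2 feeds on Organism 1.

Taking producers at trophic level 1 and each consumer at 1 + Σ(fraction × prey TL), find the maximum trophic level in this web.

Organism 2: 1 + 1 = 2
Organism 3: 1 + 2 = 3
Organism 4: 1 + 2 = 3
Organism 5: 1 + 3 = 4
Organism 6: 1 + (0.28×3 + 0.72×1) = 2.56
Organism 7: 1 + 2.56 = 3.56

4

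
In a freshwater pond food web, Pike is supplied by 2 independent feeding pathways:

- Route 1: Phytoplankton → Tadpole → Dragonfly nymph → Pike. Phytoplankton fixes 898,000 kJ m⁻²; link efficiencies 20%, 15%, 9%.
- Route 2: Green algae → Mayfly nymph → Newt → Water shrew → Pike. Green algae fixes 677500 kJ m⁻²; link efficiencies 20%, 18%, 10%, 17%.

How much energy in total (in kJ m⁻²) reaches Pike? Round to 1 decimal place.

2839.2 kJ m⁻²

Route 1: 898000 × 0.2 × 0.15 × 0.09 = 2424.6 kJ m⁻²
Route 2: 677500 × 0.2 × 0.18 × 0.1 × 0.17 = 414.63 kJ m⁻²
Total at Pike: 2424.6 + 414.63 = 2839.23 kJ m⁻²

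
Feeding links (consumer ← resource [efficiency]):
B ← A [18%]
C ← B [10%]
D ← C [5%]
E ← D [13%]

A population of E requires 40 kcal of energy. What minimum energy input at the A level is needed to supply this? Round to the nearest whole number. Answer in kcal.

Cumulative transfer efficiency: 0.18 × 0.1 × 0.05 × 0.13 = 0.000117
A energy = 40 / 0.000117 = 341880 kcal

341880 kcal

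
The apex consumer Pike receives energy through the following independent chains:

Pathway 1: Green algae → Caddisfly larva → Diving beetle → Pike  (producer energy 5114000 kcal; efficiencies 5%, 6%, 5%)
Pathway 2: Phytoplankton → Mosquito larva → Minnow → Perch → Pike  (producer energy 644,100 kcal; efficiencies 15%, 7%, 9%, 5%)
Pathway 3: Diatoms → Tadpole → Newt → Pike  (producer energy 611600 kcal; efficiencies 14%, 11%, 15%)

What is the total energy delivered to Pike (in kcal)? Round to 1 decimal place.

Pathway 1: 5114000 × 0.05 × 0.06 × 0.05 = 767.1 kcal
Pathway 2: 644100 × 0.15 × 0.07 × 0.09 × 0.05 = 30.433725 kcal
Pathway 3: 611600 × 0.14 × 0.11 × 0.15 = 1412.796 kcal
Total at Pike: 767.1 + 30.433725 + 1412.796 = 2210.329725 kcal

2210.3 kcal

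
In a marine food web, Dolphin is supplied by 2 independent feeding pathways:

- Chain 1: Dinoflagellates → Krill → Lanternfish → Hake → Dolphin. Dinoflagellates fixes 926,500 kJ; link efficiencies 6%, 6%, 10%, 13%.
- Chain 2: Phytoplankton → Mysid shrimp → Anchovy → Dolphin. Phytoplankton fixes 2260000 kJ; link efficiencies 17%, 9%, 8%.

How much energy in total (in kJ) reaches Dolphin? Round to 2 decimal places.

Chain 1: 926500 × 0.06 × 0.06 × 0.1 × 0.13 = 43.3602 kJ
Chain 2: 2260000 × 0.17 × 0.09 × 0.08 = 2766.24 kJ
Total at Dolphin: 43.3602 + 2766.24 = 2809.6002 kJ

2809.60 kJ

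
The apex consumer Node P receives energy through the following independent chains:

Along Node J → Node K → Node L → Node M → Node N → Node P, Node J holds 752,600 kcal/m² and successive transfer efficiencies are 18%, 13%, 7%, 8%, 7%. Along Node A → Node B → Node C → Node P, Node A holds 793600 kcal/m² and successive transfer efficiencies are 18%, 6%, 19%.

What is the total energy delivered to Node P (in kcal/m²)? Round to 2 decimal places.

1635.37 kcal/m²

Via Node J: 752600 × 0.18 × 0.13 × 0.07 × 0.08 × 0.07 = 6.90344928 kcal/m²
Via Node A: 793600 × 0.18 × 0.06 × 0.19 = 1628.4672 kcal/m²
Total at Node P: 6.90344928 + 1628.4672 = 1635.37064928 kcal/m²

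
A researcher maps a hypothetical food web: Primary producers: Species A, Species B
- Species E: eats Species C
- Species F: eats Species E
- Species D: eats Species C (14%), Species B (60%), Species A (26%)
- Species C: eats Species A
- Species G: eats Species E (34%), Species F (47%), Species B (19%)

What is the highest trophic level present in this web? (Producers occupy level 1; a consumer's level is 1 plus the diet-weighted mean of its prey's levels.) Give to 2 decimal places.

Species C: 1 + 1 = 2
Species D: 1 + (0.14×2 + 0.6×1 + 0.26×1) = 2.14
Species E: 1 + 2 = 3
Species F: 1 + 3 = 4
Species G: 1 + (0.34×3 + 0.47×4 + 0.19×1) = 4.09

4.09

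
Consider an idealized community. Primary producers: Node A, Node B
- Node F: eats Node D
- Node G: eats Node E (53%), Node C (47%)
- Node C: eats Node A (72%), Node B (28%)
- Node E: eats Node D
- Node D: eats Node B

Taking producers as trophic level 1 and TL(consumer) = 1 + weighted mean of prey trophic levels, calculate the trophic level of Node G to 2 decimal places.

Node C: 1 + (0.72×1 + 0.28×1) = 2
Node D: 1 + 1 = 2
Node E: 1 + 2 = 3
Node F: 1 + 2 = 3
Node G: 1 + (0.53×3 + 0.47×2) = 3.53

3.53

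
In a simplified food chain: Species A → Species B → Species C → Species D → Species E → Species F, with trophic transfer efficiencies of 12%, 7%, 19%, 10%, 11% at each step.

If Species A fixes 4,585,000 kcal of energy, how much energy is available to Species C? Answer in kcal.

38514 kcal

Species B: 4585000 × 0.12 = 550200 kcal
Species C: 550200 × 0.07 = 38514 kcal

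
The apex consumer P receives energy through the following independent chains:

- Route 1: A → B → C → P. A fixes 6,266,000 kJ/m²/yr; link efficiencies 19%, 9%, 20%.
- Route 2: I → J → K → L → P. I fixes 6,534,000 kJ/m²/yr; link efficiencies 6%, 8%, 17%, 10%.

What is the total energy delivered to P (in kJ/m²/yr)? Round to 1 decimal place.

21962.9 kJ/m²/yr

Route 1: 6266000 × 0.19 × 0.09 × 0.2 = 21429.72 kJ/m²/yr
Route 2: 6534000 × 0.06 × 0.08 × 0.17 × 0.1 = 533.1744 kJ/m²/yr
Total at P: 21429.72 + 533.1744 = 21962.8944 kJ/m²/yr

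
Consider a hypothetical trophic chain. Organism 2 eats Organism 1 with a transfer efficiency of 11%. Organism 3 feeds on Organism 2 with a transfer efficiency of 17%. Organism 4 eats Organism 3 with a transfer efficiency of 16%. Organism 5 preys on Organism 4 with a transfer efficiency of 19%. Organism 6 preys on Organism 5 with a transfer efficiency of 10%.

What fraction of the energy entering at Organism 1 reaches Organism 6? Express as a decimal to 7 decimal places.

0.0000568

Product of link efficiencies: 0.11 × 0.17 × 0.16 × 0.19 × 0.1 = 0.000056848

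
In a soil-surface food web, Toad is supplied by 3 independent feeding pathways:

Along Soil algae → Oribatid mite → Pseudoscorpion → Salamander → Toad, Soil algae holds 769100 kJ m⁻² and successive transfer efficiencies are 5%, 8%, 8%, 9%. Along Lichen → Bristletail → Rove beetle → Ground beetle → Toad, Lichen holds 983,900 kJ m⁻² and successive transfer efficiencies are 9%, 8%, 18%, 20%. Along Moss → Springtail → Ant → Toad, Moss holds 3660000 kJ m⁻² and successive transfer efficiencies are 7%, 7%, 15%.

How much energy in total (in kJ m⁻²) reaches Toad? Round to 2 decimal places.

2967.28 kJ m⁻²

Via Soil algae: 769100 × 0.05 × 0.08 × 0.08 × 0.09 = 22.15008 kJ m⁻²
Via Lichen: 983900 × 0.09 × 0.08 × 0.18 × 0.2 = 255.02688 kJ m⁻²
Via Moss: 3660000 × 0.07 × 0.07 × 0.15 = 2690.1 kJ m⁻²
Total at Toad: 22.15008 + 255.02688 + 2690.1 = 2967.27696 kJ m⁻²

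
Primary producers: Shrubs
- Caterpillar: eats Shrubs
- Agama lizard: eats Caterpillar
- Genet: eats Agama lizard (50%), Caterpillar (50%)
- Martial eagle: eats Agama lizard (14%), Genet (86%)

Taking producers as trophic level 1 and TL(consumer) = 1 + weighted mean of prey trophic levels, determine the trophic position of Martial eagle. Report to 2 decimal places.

Caterpillar: 1 + 1 = 2
Agama lizard: 1 + 2 = 3
Genet: 1 + (0.5×3 + 0.5×2) = 3.5
Martial eagle: 1 + (0.14×3 + 0.86×3.5) = 4.43

4.43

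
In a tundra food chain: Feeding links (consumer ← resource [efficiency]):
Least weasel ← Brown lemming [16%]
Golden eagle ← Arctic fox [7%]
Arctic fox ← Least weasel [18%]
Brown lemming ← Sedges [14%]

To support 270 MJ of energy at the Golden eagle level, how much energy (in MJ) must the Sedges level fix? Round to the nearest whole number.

Cumulative transfer efficiency: 0.14 × 0.16 × 0.18 × 0.07 = 0.00028224
Sedges energy = 270 / 0.00028224 = 956633 MJ

956633 MJ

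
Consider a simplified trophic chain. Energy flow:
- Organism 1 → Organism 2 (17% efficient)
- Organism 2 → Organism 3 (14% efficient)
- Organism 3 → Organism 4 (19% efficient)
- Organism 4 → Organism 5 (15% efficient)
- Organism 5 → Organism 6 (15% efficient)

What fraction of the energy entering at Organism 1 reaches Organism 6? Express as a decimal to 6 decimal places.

0.000102

Product of link efficiencies: 0.17 × 0.14 × 0.19 × 0.15 × 0.15 = 0.000101745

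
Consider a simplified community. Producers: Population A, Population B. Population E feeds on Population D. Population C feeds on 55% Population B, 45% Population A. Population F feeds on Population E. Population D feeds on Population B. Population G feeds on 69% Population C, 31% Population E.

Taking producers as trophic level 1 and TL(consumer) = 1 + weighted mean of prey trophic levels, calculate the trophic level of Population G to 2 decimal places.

3.31

Population C: 1 + (0.55×1 + 0.45×1) = 2
Population D: 1 + 1 = 2
Population E: 1 + 2 = 3
Population F: 1 + 3 = 4
Population G: 1 + (0.69×2 + 0.31×3) = 3.31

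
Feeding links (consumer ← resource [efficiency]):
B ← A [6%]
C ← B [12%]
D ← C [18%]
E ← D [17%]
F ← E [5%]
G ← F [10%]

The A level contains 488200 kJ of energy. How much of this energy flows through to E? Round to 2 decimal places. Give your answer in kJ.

107.56 kJ

B: 488200 × 0.06 = 29292 kJ
C: 29292 × 0.12 = 3515.04 kJ
D: 3515.04 × 0.18 = 632.7072 kJ
E: 632.7072 × 0.17 = 107.560224 kJ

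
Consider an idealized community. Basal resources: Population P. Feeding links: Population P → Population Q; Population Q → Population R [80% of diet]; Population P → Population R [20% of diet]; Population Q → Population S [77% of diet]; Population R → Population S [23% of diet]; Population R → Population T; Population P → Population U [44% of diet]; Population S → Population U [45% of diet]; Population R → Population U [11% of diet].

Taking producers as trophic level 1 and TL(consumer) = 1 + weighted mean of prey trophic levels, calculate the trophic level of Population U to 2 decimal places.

Population Q: 1 + 1 = 2
Population R: 1 + (0.8×2 + 0.2×1) = 2.8
Population S: 1 + (0.77×2 + 0.23×2.8) = 3.184
Population T: 1 + 2.8 = 3.8
Population U: 1 + (0.44×1 + 0.45×3.184 + 0.11×2.8) = 3.1808

3.18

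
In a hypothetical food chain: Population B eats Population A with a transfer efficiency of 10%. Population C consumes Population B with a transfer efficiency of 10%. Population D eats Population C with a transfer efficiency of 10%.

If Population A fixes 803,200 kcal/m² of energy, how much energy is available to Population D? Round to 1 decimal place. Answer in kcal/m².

Population B: 803200 × 0.1 = 80320 kcal/m²
Population C: 80320 × 0.1 = 8032 kcal/m²
Population D: 8032 × 0.1 = 803.2 kcal/m²

803.2 kcal/m²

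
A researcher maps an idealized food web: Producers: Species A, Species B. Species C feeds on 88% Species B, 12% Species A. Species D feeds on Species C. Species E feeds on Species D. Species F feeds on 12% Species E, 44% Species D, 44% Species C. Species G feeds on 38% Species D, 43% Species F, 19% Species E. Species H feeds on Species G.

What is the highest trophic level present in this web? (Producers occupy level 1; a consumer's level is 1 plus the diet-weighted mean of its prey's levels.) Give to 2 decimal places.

Species C: 1 + (0.88×1 + 0.12×1) = 2
Species D: 1 + 2 = 3
Species E: 1 + 3 = 4
Species F: 1 + (0.12×4 + 0.44×3 + 0.44×2) = 3.68
Species G: 1 + (0.38×3 + 0.43×3.68 + 0.19×4) = 4.4824
Species H: 1 + 4.4824 = 5.4824

5.48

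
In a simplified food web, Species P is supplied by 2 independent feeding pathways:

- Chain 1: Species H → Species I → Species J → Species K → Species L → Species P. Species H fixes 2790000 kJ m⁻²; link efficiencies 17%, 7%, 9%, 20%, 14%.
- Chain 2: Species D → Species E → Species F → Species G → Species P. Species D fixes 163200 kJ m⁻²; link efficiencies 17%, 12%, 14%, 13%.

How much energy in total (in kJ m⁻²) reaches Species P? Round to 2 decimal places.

Chain 1: 2790000 × 0.17 × 0.07 × 0.09 × 0.2 × 0.14 = 83.66652 kJ m⁻²
Chain 2: 163200 × 0.17 × 0.12 × 0.14 × 0.13 = 60.592896 kJ m⁻²
Total at Species P: 83.66652 + 60.592896 = 144.259416 kJ m⁻²

144.26 kJ m⁻²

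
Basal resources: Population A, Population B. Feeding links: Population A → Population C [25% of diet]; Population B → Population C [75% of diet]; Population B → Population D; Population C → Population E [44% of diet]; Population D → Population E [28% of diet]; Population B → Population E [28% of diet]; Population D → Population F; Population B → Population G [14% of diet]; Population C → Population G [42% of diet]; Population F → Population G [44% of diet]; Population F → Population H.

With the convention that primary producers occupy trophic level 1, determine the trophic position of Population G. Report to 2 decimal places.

Population C: 1 + (0.25×1 + 0.75×1) = 2
Population D: 1 + 1 = 2
Population E: 1 + (0.44×2 + 0.28×2 + 0.28×1) = 2.72
Population F: 1 + 2 = 3
Population G: 1 + (0.14×1 + 0.42×2 + 0.44×3) = 3.3
Population H: 1 + 3 = 4

3.30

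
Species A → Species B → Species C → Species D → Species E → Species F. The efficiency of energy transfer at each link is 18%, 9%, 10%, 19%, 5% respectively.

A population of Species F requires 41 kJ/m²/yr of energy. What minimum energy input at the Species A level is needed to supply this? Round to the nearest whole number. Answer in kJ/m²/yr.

2664068 kJ/m²/yr

Cumulative transfer efficiency: 0.18 × 0.09 × 0.1 × 0.19 × 0.05 = 0.00001539
Species A energy = 41 / 0.00001539 = 2664068 kJ/m²/yr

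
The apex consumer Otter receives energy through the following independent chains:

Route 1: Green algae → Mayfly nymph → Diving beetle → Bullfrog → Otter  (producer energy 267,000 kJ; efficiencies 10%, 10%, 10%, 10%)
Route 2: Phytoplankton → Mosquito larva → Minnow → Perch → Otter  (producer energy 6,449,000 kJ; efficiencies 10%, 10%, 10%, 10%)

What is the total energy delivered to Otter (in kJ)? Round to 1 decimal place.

671.6 kJ

Route 1: 267000 × 0.1 × 0.1 × 0.1 × 0.1 = 26.7 kJ
Route 2: 6449000 × 0.1 × 0.1 × 0.1 × 0.1 = 644.9 kJ
Total at Otter: 26.7 + 644.9 = 671.6 kJ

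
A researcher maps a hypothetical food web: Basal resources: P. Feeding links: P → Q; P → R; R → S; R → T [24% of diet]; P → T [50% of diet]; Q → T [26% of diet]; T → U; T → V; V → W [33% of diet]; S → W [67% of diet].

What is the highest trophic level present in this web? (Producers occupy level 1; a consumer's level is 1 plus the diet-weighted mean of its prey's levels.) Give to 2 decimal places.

4.17

Q: 1 + 1 = 2
R: 1 + 1 = 2
S: 1 + 2 = 3
T: 1 + (0.24×2 + 0.5×1 + 0.26×2) = 2.5
U: 1 + 2.5 = 3.5
V: 1 + 2.5 = 3.5
W: 1 + (0.33×3.5 + 0.67×3) = 4.165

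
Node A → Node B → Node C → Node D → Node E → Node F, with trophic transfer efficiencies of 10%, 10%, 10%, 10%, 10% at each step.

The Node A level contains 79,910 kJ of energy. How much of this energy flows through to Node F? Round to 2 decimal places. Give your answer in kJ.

0.80 kJ

Node B: 79910 × 0.1 = 7991 kJ
Node C: 7991 × 0.1 = 799.1 kJ
Node D: 799.1 × 0.1 = 79.91 kJ
Node E: 79.91 × 0.1 = 7.991 kJ
Node F: 7.991 × 0.1 = 0.7991 kJ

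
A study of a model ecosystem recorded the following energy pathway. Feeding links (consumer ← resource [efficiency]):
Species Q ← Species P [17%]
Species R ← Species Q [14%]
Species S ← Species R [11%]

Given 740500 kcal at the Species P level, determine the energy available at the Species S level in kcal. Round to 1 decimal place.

Species Q: 740500 × 0.17 = 125885 kcal
Species R: 125885 × 0.14 = 17623.9 kcal
Species S: 17623.9 × 0.11 = 1938.629 kcal

1938.6 kcal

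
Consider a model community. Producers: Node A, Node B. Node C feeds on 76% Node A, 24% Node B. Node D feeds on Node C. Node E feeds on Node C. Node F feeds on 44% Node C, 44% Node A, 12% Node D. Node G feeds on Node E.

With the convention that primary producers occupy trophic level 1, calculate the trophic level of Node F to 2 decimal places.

Node C: 1 + (0.76×1 + 0.24×1) = 2
Node D: 1 + 2 = 3
Node E: 1 + 2 = 3
Node F: 1 + (0.44×2 + 0.44×1 + 0.12×3) = 2.68
Node G: 1 + 3 = 4

2.68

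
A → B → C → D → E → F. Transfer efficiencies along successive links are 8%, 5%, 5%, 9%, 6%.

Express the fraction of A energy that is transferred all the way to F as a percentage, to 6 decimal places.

0.000108%

Product of link efficiencies: 0.08 × 0.05 × 0.05 × 0.09 × 0.06 = 0.00000108
As a percentage: 0.00000108 × 100 = 0.000108%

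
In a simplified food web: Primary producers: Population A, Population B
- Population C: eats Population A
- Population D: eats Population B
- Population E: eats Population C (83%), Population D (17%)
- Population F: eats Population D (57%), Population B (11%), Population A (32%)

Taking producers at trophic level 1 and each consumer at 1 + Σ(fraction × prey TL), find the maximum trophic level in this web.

Population C: 1 + 1 = 2
Population D: 1 + 1 = 2
Population E: 1 + (0.83×2 + 0.17×2) = 3
Population F: 1 + (0.57×2 + 0.11×1 + 0.32×1) = 2.57

3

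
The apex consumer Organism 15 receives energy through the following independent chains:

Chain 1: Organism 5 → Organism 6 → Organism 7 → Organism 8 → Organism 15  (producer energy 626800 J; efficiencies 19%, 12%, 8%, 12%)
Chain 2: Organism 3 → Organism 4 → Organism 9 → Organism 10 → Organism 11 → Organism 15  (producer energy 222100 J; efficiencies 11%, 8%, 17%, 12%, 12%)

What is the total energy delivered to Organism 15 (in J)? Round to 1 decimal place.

142.0 J

Chain 1: 626800 × 0.19 × 0.12 × 0.08 × 0.12 = 137.193984 J
Chain 2: 222100 × 0.11 × 0.08 × 0.17 × 0.12 × 0.12 = 4.78456704 J
Total at Organism 15: 137.193984 + 4.78456704 = 141.97855104 J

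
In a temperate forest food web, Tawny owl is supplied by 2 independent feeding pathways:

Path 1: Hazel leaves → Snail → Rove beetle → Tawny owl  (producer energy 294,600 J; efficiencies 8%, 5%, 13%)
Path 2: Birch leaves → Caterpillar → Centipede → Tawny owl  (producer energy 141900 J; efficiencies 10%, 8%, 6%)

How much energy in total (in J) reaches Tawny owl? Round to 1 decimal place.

Path 1: 294600 × 0.08 × 0.05 × 0.13 = 153.192 J
Path 2: 141900 × 0.1 × 0.08 × 0.06 = 68.112 J
Total at Tawny owl: 153.192 + 68.112 = 221.304 J

221.3 J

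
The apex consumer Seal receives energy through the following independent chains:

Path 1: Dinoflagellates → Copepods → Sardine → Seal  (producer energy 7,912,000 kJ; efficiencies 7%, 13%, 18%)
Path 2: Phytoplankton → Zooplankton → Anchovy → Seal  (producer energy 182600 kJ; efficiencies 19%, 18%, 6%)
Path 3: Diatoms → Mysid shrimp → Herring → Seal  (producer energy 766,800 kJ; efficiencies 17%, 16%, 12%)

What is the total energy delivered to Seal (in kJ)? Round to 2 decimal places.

15837.39 kJ

Path 1: 7912000 × 0.07 × 0.13 × 0.18 = 12959.856 kJ
Path 2: 182600 × 0.19 × 0.18 × 0.06 = 374.6952 kJ
Path 3: 766800 × 0.17 × 0.16 × 0.12 = 2502.8352 kJ
Total at Seal: 12959.856 + 374.6952 + 2502.8352 = 15837.3864 kJ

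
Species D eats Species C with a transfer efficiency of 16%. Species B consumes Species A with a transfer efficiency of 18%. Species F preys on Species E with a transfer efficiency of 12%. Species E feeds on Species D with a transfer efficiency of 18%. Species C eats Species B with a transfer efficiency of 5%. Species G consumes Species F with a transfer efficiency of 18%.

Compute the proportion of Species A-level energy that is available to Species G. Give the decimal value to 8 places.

Product of link efficiencies: 0.18 × 0.05 × 0.16 × 0.18 × 0.12 × 0.18 = 0.00000559872

0.00000560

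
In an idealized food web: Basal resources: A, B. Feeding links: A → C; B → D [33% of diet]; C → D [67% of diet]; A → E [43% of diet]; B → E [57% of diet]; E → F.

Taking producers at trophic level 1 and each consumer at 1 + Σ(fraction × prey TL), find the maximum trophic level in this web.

C: 1 + 1 = 2
D: 1 + (0.33×1 + 0.67×2) = 2.67
E: 1 + (0.43×1 + 0.57×1) = 2
F: 1 + 2 = 3

3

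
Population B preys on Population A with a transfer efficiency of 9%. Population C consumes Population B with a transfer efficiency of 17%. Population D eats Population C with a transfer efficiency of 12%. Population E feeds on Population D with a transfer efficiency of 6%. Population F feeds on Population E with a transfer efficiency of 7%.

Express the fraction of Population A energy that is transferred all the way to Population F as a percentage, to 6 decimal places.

0.000771%

Product of link efficiencies: 0.09 × 0.17 × 0.12 × 0.06 × 0.07 = 0.0000077112
As a percentage: 0.0000077112 × 100 = 0.000771%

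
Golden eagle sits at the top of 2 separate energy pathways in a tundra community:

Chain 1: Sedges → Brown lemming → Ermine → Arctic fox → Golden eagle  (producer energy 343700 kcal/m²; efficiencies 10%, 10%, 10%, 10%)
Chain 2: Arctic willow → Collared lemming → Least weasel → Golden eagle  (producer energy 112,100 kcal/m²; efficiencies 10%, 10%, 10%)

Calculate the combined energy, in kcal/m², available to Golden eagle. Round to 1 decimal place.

146.5 kcal/m²

Chain 1: 343700 × 0.1 × 0.1 × 0.1 × 0.1 = 34.37 kcal/m²
Chain 2: 112100 × 0.1 × 0.1 × 0.1 = 112.1 kcal/m²
Total at Golden eagle: 34.37 + 112.1 = 146.47 kcal/m²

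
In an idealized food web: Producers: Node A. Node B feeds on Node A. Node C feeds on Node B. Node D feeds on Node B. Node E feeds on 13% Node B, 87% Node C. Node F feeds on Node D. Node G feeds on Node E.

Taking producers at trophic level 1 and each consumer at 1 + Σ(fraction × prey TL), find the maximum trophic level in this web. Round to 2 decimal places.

4.87

Node B: 1 + 1 = 2
Node C: 1 + 2 = 3
Node D: 1 + 2 = 3
Node E: 1 + (0.13×2 + 0.87×3) = 3.87
Node F: 1 + 3 = 4
Node G: 1 + 3.87 = 4.87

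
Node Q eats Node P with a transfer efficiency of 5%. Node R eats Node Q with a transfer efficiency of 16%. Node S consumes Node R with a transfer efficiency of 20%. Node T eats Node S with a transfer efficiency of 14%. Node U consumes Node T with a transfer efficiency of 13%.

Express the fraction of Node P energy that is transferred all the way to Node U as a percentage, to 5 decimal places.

0.00291%

Product of link efficiencies: 0.05 × 0.16 × 0.2 × 0.14 × 0.13 = 0.00002912
As a percentage: 0.00002912 × 100 = 0.00291%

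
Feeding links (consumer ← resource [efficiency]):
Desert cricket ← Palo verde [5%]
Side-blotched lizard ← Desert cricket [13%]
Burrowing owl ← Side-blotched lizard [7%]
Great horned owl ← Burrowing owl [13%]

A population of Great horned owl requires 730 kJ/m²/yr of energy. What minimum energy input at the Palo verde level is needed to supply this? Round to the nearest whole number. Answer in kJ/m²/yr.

Cumulative transfer efficiency: 0.05 × 0.13 × 0.07 × 0.13 = 0.00005915
Palo verde energy = 730 / 0.00005915 = 12341505 kJ/m²/yr

12341505 kJ/m²/yr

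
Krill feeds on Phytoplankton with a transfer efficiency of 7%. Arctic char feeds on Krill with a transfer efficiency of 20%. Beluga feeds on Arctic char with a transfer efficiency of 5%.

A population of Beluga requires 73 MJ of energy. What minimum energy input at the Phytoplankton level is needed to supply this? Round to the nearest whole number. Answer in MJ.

Cumulative transfer efficiency: 0.07 × 0.2 × 0.05 = 0.0007
Phytoplankton energy = 73 / 0.0007 = 104286 MJ

104286 MJ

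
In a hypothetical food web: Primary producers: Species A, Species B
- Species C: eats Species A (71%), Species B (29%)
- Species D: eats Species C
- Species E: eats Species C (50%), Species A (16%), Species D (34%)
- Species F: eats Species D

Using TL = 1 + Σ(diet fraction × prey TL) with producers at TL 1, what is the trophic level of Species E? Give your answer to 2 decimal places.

Species C: 1 + (0.71×1 + 0.29×1) = 2
Species D: 1 + 2 = 3
Species E: 1 + (0.5×2 + 0.16×1 + 0.34×3) = 3.18
Species F: 1 + 3 = 4

3.18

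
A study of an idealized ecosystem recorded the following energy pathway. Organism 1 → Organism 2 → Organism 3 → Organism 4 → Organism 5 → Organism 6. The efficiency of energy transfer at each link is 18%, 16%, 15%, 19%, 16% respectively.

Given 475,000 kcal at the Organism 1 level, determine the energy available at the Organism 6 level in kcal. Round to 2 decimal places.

62.38 kcal

Organism 2: 475000 × 0.18 = 85500 kcal
Organism 3: 85500 × 0.16 = 13680 kcal
Organism 4: 13680 × 0.15 = 2052 kcal
Organism 5: 2052 × 0.19 = 389.88 kcal
Organism 6: 389.88 × 0.16 = 62.3808 kcal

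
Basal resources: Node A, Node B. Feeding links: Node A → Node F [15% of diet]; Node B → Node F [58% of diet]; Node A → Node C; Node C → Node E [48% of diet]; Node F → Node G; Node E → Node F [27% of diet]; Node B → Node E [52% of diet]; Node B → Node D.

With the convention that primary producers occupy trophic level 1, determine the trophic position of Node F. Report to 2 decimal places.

2.40

Node C: 1 + 1 = 2
Node D: 1 + 1 = 2
Node E: 1 + (0.52×1 + 0.48×2) = 2.48
Node F: 1 + (0.27×2.48 + 0.58×1 + 0.15×1) = 2.3996
Node G: 1 + 2.3996 = 3.3996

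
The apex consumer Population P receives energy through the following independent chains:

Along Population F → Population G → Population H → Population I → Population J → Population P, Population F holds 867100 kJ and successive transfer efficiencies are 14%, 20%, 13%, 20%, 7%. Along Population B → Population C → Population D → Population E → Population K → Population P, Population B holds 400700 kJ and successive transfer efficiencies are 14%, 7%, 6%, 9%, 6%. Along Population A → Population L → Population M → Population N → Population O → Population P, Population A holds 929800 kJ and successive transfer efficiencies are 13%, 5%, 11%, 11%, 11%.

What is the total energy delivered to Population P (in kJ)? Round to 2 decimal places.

Via Population F: 867100 × 0.14 × 0.2 × 0.13 × 0.2 × 0.07 = 44.187416 kJ
Via Population B: 400700 × 0.14 × 0.07 × 0.06 × 0.09 × 0.06 = 1.27230264 kJ
Via Population A: 929800 × 0.13 × 0.05 × 0.11 × 0.11 × 0.11 = 8.0441647 kJ
Total at Population P: 44.187416 + 1.27230264 + 8.0441647 = 53.50388334 kJ

53.50 kJ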